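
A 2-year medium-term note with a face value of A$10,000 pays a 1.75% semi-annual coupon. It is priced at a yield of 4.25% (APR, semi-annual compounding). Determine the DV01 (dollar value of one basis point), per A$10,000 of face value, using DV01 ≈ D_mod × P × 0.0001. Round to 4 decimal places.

Periodic yield y = 0.02125.
  t   CF        PV=CF/(1+0.02125)^t    t·PV
  1        87.50        85.6793        85.6793
  2        87.50        83.8965       167.7930
  3        87.50        82.1508       246.4524
  4    10,087.50     9,273.7476    37,094.9902
  Σ                  9,525.4742    37,594.9150
P = 9,525.4742; D_Mac = 3.94678 half-year periods = 1.97339 yrs; D_mod = 1.93233 yrs.
DV01 ≈ 1.93233 × 9,525.4742 × 0.0001 = 1.840632.

A$1.8406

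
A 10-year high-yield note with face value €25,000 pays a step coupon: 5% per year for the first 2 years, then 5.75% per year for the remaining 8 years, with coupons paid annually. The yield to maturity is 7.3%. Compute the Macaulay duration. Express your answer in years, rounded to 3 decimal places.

Periodic yield y = 0.073. Discount each cash flow and weight by its year:
  t   CF        PV=CF/(1+0.073)^t    t·PV
  1     1,250.00     1,164.9581     1,164.9581
  2     1,250.00     1,085.7018     2,171.4037
  3     1,437.50     1,163.6133     3,490.8400
  4     1,437.50     1,084.4486     4,337.7943
  5     1,437.50     1,010.6697     5,053.3485
  6     1,437.50       941.9102     5,651.4615
  7     1,437.50       877.8287     6,144.8012
  8     1,437.50       818.1069     6,544.8555
  9     1,437.50       762.4482     6,862.0340
  10   26,437.50    13,068.4225   130,684.2245
  Σ                 21,978.1081   172,105.7213
Price P = Σ PV = 21,978.1081.
Macaulay duration = Σ(t·PV) / P = 172,105.7213 / 21,978.1081 = 7.83078 years.

7.831 years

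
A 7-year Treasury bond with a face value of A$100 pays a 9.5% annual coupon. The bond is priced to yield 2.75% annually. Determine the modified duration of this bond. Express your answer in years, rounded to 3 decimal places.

Periodic yield y = 0.0275. First find Macaulay duration:
  t   CF        PV=CF/(1+0.0275)^t    t·PV
  1         9.50         9.2457         9.2457
  2         9.50         8.9983        17.9966
  3         9.50         8.7575        26.2724
  4         9.50         8.5231        34.0923
  5         9.50         8.2950        41.4748
  6         9.50         8.0730        48.4377
  7       109.50        90.5610       633.9271
  Σ                    142.4535       811.4467
P = 142.4535; Macaulay duration = 811.4467 / 142.4535 = 5.69622 years.
Modified duration = D_Mac / (1 + y) = 5.69622 / 1.0275 = 5.54377 years.

5.544 years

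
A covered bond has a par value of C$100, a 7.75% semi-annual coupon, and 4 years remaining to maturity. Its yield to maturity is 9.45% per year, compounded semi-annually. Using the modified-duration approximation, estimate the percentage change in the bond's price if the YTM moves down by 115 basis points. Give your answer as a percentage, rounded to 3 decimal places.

Periodic yield y = 0.04725. Modified duration first:
  t   CF        PV=CF/(1+0.04725)^t    t·PV
  1        3.875         3.7002         3.7002
  2        3.875         3.5332         7.0664
  3        3.875         3.3738        10.1214
  4        3.875         3.2216        12.8864
  5        3.875         3.0762        15.3812
  6        3.875         2.9374        17.6247
  7        3.875         2.8049        19.6344
  8      103.875        71.7973       574.3784
  Σ                     94.4447       660.7930
P = 94.4447; D_Mac = 6.99661 half-year periods = 3.49831 yrs; D_mod = 3.49831/(1+0.04725) = 3.34047 yrs.
ΔP/P ≈ -D_mod · Δy = -3.34047 × (-0.0115) = +0.038415 = +3.8415%.

+3.842%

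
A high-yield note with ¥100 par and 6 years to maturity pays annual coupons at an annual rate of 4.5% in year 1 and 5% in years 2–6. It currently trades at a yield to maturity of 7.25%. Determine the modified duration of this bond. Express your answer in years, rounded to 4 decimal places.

4.9482 years

Periodic yield y = 0.0725. First find Macaulay duration:
  t   CF        PV=CF/(1+0.0725)^t    t·PV
  1         4.50         4.1958         4.1958
  2         5.00         4.3469         8.6937
  3         5.00         4.0530        12.1590
  4         5.00         3.7790        15.1161
  5         5.00         3.5236        17.6179
  6       105.00        68.9931       413.9584
  Σ                     88.8914       471.7410
P = 88.8914; Macaulay duration = 471.7410 / 88.8914 = 5.30694 years.
Modified duration = D_Mac / (1 + y) = 5.30694 / 1.0725 = 4.94819 years.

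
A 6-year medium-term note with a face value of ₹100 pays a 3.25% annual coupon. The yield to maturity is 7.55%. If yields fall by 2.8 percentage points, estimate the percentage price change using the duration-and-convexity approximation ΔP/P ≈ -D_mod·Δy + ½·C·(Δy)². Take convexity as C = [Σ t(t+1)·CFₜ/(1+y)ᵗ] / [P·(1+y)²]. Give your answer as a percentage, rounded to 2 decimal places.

+15.54%

With y = 0.0755:
  t   CF        PV=CF/(1+0.0755)^t    t·PV        t(t+1)·PV
  1         3.25         3.0219         3.0219           6.0437
  2         3.25         2.8097         5.6194          16.8583
  3         3.25         2.6125         7.8374          31.3497
  4         3.25         2.4291         9.7163          48.5816
  5         3.25         2.2586        11.2928          67.7567
  6       103.25        66.7156       400.2938       2,802.0563
  Σ                     79.8473       437.7816       2,972.6464
P = 79.8473; D_Mac = 5.48273 yrs; D_mod = 5.09785 yrs; C = 32.18564.
Duration effect: -5.09785 × (-0.028) = +0.142740
Convexity effect: 0.5 × 32.18564 × (-0.028)² = +0.0126168
ΔP/P ≈ +0.142740 + 0.0126168 = +0.155356 = +15.5356%.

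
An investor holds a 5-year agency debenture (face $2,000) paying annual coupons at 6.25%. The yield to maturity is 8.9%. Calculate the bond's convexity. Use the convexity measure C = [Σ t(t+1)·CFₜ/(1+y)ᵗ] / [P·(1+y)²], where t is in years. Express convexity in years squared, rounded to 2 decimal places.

With y = 0.089:
  t   CF        PV=CF/(1+0.089)^t    t·PV        t(t+1)·PV
  1       125.00       114.7842       114.7842         229.5684
  2       125.00       105.4033       210.8066         632.4199
  3       125.00        96.7891       290.3672       1,161.4690
  4       125.00        88.8789       355.5155       1,777.5773
  5     2,125.00     1,387.4570     6,937.2851      41,623.7103
  Σ                  1,793.3125     7,908.7586      45,424.7449
P = 1,793.3125.
Convexity = Σ t(t+1)·PV / [P·(1+y)²] = 45,424.7449 / (1,793.3125 × 1.185921) = 21.35899.

21.36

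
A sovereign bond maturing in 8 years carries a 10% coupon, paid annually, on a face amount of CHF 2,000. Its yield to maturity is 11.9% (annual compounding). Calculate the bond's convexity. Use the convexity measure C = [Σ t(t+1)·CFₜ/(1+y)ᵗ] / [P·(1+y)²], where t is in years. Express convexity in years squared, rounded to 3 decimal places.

With y = 0.119:
  t   CF        PV=CF/(1+0.119)^t    t·PV        t(t+1)·PV
  1       200.00       178.7310       178.7310         357.4620
  2       200.00       159.7239       319.4477         958.3432
  3       200.00       142.7380       428.2141       1,712.8565
  4       200.00       127.5586       510.2343       2,551.1714
  5       200.00       113.9934       569.9668       3,419.8009
  6       200.00       101.8707       611.2245       4,278.5712
  7       200.00        91.0373       637.2611       5,098.0890
  8     2,200.00       894.9154     7,159.3233      64,433.9098
  Σ                  1,810.5683    10,414.4029      82,810.2042
P = 1,810.5683.
Convexity = Σ t(t+1)·PV / [P·(1+y)²] = 82,810.2042 / (1,810.5683 × 1.252161) = 36.52656.

36.527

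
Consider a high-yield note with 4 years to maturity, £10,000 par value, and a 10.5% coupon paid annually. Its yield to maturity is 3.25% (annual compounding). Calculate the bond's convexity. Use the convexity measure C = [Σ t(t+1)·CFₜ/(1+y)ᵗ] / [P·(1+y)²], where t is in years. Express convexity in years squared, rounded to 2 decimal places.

15.82

With y = 0.0325:
  t   CF        PV=CF/(1+0.0325)^t    t·PV        t(t+1)·PV
  1     1,050.00     1,016.9492     1,016.9492       2,033.8983
  2     1,050.00       984.9386     1,969.8773       5,909.6319
  3     1,050.00       953.9357     2,861.8072      11,447.2288
  4    11,050.00     9,723.0392    38,892.1568     194,460.7840
  Σ                 12,678.8627    44,740.7905     213,851.5430
P = 12,678.8627.
Convexity = Σ t(t+1)·PV / [P·(1+y)²] = 213,851.5430 / (12,678.8627 × 1.066056) = 15.82166.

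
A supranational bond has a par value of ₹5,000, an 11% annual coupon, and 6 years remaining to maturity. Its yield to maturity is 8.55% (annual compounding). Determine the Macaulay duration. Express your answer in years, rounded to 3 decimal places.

Periodic yield y = 0.0855. Discount each cash flow and weight by its year:
  t   CF        PV=CF/(1+0.0855)^t    t·PV
  1       550.00       506.6789       506.6789
  2       550.00       466.7701       933.5402
  3       550.00       430.0047     1,290.0141
  4       550.00       396.1351     1,584.5406
  5       550.00       364.9333     1,824.6667
  6     5,550.00     3,392.4544    20,354.7263
  Σ                  5,556.9766    26,494.1669
Price P = Σ PV = 5,556.9766.
Macaulay duration = Σ(t·PV) / P = 26,494.1669 / 5,556.9766 = 4.76773 years.

4.768 years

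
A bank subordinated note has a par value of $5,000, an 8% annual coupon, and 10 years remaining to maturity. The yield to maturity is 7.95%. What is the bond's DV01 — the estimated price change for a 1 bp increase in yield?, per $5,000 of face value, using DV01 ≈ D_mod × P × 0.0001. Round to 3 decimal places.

Periodic yield y = 0.0795.
  t   CF        PV=CF/(1+0.0795)^t    t·PV
  1       400.00       370.5419       370.5419
  2       400.00       343.2533       686.5066
  3       400.00       317.9743       953.9230
  4       400.00       294.5570     1,178.2282
  5       400.00       272.8643     1,364.3216
  6       400.00       252.7692     1,516.6151
  7       400.00       234.1539     1,639.0776
  8       400.00       216.9096     1,735.2770
  9       400.00       200.9353     1,808.4174
  10    5,400.00     2,512.8542    25,128.5421
  Σ                  5,016.8131    36,381.4504
P = 5,016.8131; D_Mac = 7.25190 yrs; D_mod = 6.71784 yrs.
DV01 ≈ 6.71784 × 5,016.8131 × 0.0001 = 3.370213.

$3.370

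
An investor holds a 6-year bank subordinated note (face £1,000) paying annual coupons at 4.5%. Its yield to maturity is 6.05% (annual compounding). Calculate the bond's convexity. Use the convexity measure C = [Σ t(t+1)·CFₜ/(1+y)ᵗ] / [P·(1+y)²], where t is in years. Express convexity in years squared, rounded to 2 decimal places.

With y = 0.0605:
  t   CF        PV=CF/(1+0.0605)^t    t·PV        t(t+1)·PV
  1        45.00        42.4328        42.4328          84.8656
  2        45.00        40.0121        80.0242         240.0725
  3        45.00        37.7295       113.1884         452.7534
  4        45.00        35.5770       142.3082         711.5408
  5        45.00        33.5474       167.7371       1,006.4227
  6     1,045.00       734.6022     4,407.6135      30,853.2944
  Σ                    923.9011     4,953.3041      33,348.9495
P = 923.9011.
Convexity = Σ t(t+1)·PV / [P·(1+y)²] = 33,348.9495 / (923.9011 × 1.124660) = 32.09485.

32.09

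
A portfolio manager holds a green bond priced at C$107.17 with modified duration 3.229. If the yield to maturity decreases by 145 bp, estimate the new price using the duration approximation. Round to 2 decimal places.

C$112.19

Duration approximation: ΔP/P ≈ -D_mod · Δy = -3.229 × (-0.0145) = +0.0468205.
New price ≈ 107.17 × (1 + 0.0468205) = 112.187752985.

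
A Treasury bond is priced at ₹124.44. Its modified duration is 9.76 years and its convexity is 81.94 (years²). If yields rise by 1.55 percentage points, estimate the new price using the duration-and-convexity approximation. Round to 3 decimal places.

₹106.840

Duration effect: -D_mod·Δy = -9.76 × (+0.0155) = -0.151280
Convexity effect: ½·C·(Δy)² = 0.5 × 81.94 × (0.0155)² = +0.0098430425
ΔP/P ≈ -0.151280 + 0.0098430425 = -0.1414369575
New price ≈ 124.44 × (1 - 0.1414369575) = 106.8395850087.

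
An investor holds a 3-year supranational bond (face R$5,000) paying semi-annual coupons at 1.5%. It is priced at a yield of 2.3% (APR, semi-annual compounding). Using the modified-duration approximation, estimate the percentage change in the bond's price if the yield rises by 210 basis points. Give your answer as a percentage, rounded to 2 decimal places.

Periodic yield y = 0.0115. Modified duration first:
  t   CF        PV=CF/(1+0.0115)^t    t·PV
  1        37.50        37.0737        37.0737
  2        37.50        36.6522        73.3043
  3        37.50        36.2354       108.7063
  4        37.50        35.8235       143.2939
  5        37.50        35.4162       177.0809
  6     5,037.50     4,703.4847    28,220.9083
  Σ                  4,884.6856    28,760.3674
P = 4,884.6856; D_Mac = 5.88786 half-year periods = 2.94393 yrs; D_mod = 2.94393/(1+0.0115) = 2.91046 yrs.
ΔP/P ≈ -D_mod · Δy = -2.91046 × (+0.021) = -0.061120 = -6.1120%.

-6.11%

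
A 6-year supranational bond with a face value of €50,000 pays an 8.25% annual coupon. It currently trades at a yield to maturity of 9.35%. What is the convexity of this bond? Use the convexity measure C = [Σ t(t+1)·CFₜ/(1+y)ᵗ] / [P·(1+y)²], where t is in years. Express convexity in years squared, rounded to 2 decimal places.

26.95

With y = 0.0935:
  t   CF        PV=CF/(1+0.0935)^t    t·PV        t(t+1)·PV
  1     4,125.00     3,772.2908     3,772.2908       7,544.5816
  2     4,125.00     3,449.7401     6,899.4802      20,698.4407
  3     4,125.00     3,154.7692     9,464.3076      37,857.2303
  4     4,125.00     2,885.0198    11,540.0793      57,700.3967
  5     4,125.00     2,638.3355    13,191.6773      79,150.0641
  6    54,125.00    31,658.1247   189,948.7481   1,329,641.2365
  Σ                 47,558.2801   234,816.5833   1,532,591.9498
P = 47,558.2801.
Convexity = Σ t(t+1)·PV / [P·(1+y)²] = 1,532,591.9498 / (47,558.2801 × 1.195742) = 26.95025.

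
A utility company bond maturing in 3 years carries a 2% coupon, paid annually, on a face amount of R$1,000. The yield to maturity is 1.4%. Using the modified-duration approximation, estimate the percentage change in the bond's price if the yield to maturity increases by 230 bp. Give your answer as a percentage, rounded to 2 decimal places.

-6.67%

Periodic yield y = 0.014. Modified duration first:
  t   CF        PV=CF/(1+0.014)^t    t·PV
  1        20.00        19.7239        19.7239
  2        20.00        19.4515        38.9031
  3     1,020.00       978.3321     2,934.9963
  Σ                  1,017.5075     2,993.6233
P = 1,017.5075; D_Mac = 2.94211 yrs; D_mod = 2.94211/(1+0.014) = 2.90149 yrs.
ΔP/P ≈ -D_mod · Δy = -2.90149 × (+0.023) = -0.066734 = -6.6734%.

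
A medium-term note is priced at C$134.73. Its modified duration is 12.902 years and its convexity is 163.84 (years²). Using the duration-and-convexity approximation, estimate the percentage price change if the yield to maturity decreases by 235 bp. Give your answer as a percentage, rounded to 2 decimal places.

Duration effect: -D_mod·Δy = -12.902 × (-0.0235) = +0.303197
Convexity effect: ½·C·(Δy)² = 0.5 × 163.84 × (-0.0235)² = +0.04524032
ΔP/P ≈ +0.303197 + 0.04524032 = +0.34843732
= +34.843732%.

+34.84%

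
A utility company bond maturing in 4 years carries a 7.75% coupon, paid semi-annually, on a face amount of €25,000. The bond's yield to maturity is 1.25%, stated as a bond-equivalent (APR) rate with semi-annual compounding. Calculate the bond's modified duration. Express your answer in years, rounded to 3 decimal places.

3.553 years

Periodic yield y = 0.00625. First find Macaulay duration:
  t   CF        PV=CF/(1+0.00625)^t    t·PV
  1       968.75       962.7329       962.7329
  2       968.75       956.7532     1,913.5064
  3       968.75       950.8106     2,852.4319
  4       968.75       944.9050     3,779.6200
  5       968.75       939.0360     4,695.1801
  6       968.75       933.2035     5,599.2210
  7       968.75       927.4072     6,491.8504
  8    25,968.75    24,706.0831   197,648.6651
  Σ                 31,320.9316   223,943.2077
P = 31,320.9316; Macaulay duration = 223,943.2077 / 31,320.9316 = 7.14995 half-year periods = 3.57498 years.
Modified duration = D_Mac / (1 + y) = 3.57498 / 1.00625 = 3.55277 years.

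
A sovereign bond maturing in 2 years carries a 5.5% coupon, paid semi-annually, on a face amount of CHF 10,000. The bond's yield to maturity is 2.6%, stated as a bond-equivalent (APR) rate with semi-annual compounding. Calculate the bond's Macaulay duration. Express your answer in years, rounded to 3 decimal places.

Periodic yield y = 0.013. Discount each cash flow and weight by its period:
  t   CF        PV=CF/(1+0.013)^t    t·PV
  1       275.00       271.4709       271.4709
  2       275.00       267.9870       535.9741
  3       275.00       264.5479       793.6438
  4    10,275.00     9,757.6233    39,030.4933
  Σ                 10,561.6292    40,631.5821
Price P = Σ PV = 10,561.6292.
Macaulay duration = Σ(t·PV) / P = 40,631.5821 / 10,561.6292 = 3.84709 half-year periods.
In years: 3.84709 / 2 = 1.92355 years.

1.924 years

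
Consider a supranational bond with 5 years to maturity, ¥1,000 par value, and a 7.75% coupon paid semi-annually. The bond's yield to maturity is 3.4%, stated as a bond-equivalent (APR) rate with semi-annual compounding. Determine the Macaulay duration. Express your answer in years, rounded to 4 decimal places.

Periodic yield y = 0.017. Discount each cash flow and weight by its period:
  t   CF        PV=CF/(1+0.017)^t    t·PV
  1        38.75        38.1023        38.1023
  2        38.75        37.4654        74.9307
  3        38.75        36.8391       110.5173
  4        38.75        36.2233       144.8932
  5        38.75        35.6178       178.0889
  6        38.75        35.0224       210.1344
  7        38.75        34.4370       241.0588
  8        38.75        33.8613       270.8907
  9        38.75        33.2953       299.6578
  10    1,038.75       877.6099     8,776.0989
  Σ                  1,198.4737    10,344.3730
Price P = Σ PV = 1,198.4737.
Macaulay duration = Σ(t·PV) / P = 10,344.3730 / 1,198.4737 = 8.63129 half-year periods.
In years: 8.63129 / 2 = 4.31564 years.

4.3156 years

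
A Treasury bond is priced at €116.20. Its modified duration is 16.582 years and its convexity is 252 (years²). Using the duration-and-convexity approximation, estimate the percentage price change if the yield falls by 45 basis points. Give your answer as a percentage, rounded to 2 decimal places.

Duration effect: -D_mod·Δy = -16.582 × (-0.0045) = +0.074619
Convexity effect: ½·C·(Δy)² = 0.5 × 252 × (-0.0045)² = +0.0025515
ΔP/P ≈ +0.074619 + 0.0025515 = +0.0771705
= +7.71705%.

+7.72%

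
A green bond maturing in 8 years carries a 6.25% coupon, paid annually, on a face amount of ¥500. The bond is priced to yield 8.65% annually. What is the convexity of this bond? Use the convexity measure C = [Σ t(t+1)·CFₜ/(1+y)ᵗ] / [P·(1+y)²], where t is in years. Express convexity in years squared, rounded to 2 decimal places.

With y = 0.0865:
  t   CF        PV=CF/(1+0.0865)^t    t·PV        t(t+1)·PV
  1        31.25        28.7621        28.7621          57.5242
  2        31.25        26.4722        52.9445         158.8334
  3        31.25        24.3647        73.0941         292.3762
  4        31.25        22.4249        89.6997         448.4986
  5        31.25        20.6396       103.1980         619.1881
  6        31.25        18.9964       113.9785         797.8494
  7        31.25        17.4840       122.3883         979.1065
  8       531.25       273.5654     2,188.5228      19,696.7056
  Σ                    432.7093     2,772.5880      23,050.0821
P = 432.7093.
Convexity = Σ t(t+1)·PV / [P·(1+y)²] = 23,050.0821 / (432.7093 × 1.180482) = 45.12495.

45.12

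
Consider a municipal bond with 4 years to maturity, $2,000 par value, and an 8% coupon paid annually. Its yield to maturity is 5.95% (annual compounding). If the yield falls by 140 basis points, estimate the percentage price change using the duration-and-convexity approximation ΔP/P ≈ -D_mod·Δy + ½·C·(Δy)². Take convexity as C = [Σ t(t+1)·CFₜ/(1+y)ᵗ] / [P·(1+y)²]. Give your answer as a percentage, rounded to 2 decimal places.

+4.90%

With y = 0.0595:
  t   CF        PV=CF/(1+0.0595)^t    t·PV        t(t+1)·PV
  1       160.00       151.0146       151.0146         302.0293
  2       160.00       142.5339       285.0677         855.2032
  3       160.00       134.5294       403.5881       1,614.3524
  4     2,160.00     1,714.1543     6,856.6171      34,283.0856
  Σ                  2,142.2321     7,696.2876      37,054.6704
P = 2,142.2321; D_Mac = 3.59265 yrs; D_mod = 3.39089 yrs; C = 15.40900.
Duration effect: -3.39089 × (-0.014) = +0.047472
Convexity effect: 0.5 × 15.40900 × (-0.014)² = +0.0015101
ΔP/P ≈ +0.047472 + 0.0015101 = +0.048983 = +4.8983%.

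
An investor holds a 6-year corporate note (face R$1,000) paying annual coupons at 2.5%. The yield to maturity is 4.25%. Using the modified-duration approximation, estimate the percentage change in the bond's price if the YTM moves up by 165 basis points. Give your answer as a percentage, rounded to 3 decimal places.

Periodic yield y = 0.0425. Modified duration first:
  t   CF        PV=CF/(1+0.0425)^t    t·PV
  1        25.00        23.9808        23.9808
  2        25.00        23.0032        46.0064
  3        25.00        22.0654        66.1962
  4        25.00        21.1659        84.6634
  5        25.00        20.3030       101.5149
  6     1,025.00       798.4863     4,790.9180
  Σ                    909.0046     5,113.2796
P = 909.0046; D_Mac = 5.62514 yrs; D_mod = 5.62514/(1+0.0425) = 5.39582 yrs.
ΔP/P ≈ -D_mod · Δy = -5.39582 × (+0.0165) = -0.089031 = -8.9031%.

-8.903%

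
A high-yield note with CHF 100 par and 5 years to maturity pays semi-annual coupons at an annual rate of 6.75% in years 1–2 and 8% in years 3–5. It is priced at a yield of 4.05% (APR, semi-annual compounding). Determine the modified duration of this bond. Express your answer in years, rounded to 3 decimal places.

4.265 years

Periodic yield y = 0.02025. First find Macaulay duration:
  t   CF        PV=CF/(1+0.02025)^t    t·PV
  1        3.375         3.3080         3.3080
  2        3.375         3.2424         6.4847
  3        3.375         3.1780         9.5340
  4        3.375         3.1149        12.4597
  5        4.000         3.6185        18.0924
  6        4.000         3.5467        21.2800
  7        4.000         3.4763        24.3339
  8        4.000         3.4073        27.2582
  9        4.000         3.3396        30.0568
  10     104.000        85.1074       851.0740
  Σ                    115.3390     1,003.8817
P = 115.3390; Macaulay duration = 1,003.8817 / 115.3390 = 8.70375 half-year periods = 4.35187 years.
Modified duration = D_Mac / (1 + y) = 4.35187 / 1.02025 = 4.26550 years.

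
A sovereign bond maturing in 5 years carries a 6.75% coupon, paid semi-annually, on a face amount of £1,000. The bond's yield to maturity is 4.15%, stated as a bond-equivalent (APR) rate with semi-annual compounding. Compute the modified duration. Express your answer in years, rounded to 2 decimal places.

4.28 years

Periodic yield y = 0.02075. First find Macaulay duration:
  t   CF        PV=CF/(1+0.02075)^t    t·PV
  1        33.75        33.0639        33.0639
  2        33.75        32.3918        64.7836
  3        33.75        31.7333        95.2000
  4        33.75        31.0882       124.3530
  5        33.75        30.4563       152.2814
  6        33.75        29.8372       179.0229
  7        33.75        29.2306       204.6144
  8        33.75        28.6364       229.0913
  9        33.75        28.0543       252.4886
  10    1,033.75       841.8246     8,418.2465
  Σ                  1,116.3167     9,753.1456
P = 1,116.3167; Macaulay duration = 9,753.1456 / 1,116.3167 = 8.73690 half-year periods = 4.36845 years.
Modified duration = D_Mac / (1 + y) = 4.36845 / 1.02075 = 4.27965 years.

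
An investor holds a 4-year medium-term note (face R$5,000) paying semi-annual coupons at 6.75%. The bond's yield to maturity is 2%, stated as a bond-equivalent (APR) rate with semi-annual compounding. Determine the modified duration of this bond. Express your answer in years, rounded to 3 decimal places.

3.576 years

Periodic yield y = 0.01. First find Macaulay duration:
  t   CF        PV=CF/(1+0.01)^t    t·PV
  1       168.75       167.0792       167.0792
  2       168.75       165.4250       330.8499
  3       168.75       163.7871       491.3613
  4       168.75       162.1654       648.6617
  5       168.75       160.5598       802.7992
  6       168.75       158.9701       953.8208
  7       168.75       157.3962     1,101.7732
  8     5,168.75     4,773.2539    38,186.0312
  Σ                  5,908.6367    42,682.3765
P = 5,908.6367; Macaulay duration = 42,682.3765 / 5,908.6367 = 7.22373 half-year periods = 3.61186 years.
Modified duration = D_Mac / (1 + y) = 3.61186 / 1.01 = 3.57610 years.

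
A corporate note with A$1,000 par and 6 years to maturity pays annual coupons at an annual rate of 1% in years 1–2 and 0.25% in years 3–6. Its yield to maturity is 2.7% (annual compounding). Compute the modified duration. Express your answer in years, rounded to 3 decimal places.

Periodic yield y = 0.027. First find Macaulay duration:
  t   CF        PV=CF/(1+0.027)^t    t·PV
  1        10.00         9.7371         9.7371
  2        10.00         9.4811        18.9622
  3         2.50         2.3080         6.9239
  4         2.50         2.2473         8.9891
  5         2.50         2.1882        10.9410
  6     1,002.50       854.4009     5,126.4057
  Σ                    880.3626     5,181.9590
P = 880.3626; Macaulay duration = 5,181.9590 / 880.3626 = 5.88616 years.
Modified duration = D_Mac / (1 + y) = 5.88616 / 1.027 = 5.73142 years.

5.731 years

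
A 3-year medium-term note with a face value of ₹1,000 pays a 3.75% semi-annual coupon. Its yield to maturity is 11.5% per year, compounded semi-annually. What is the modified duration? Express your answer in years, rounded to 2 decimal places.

Periodic yield y = 0.0575. First find Macaulay duration:
  t   CF        PV=CF/(1+0.0575)^t    t·PV
  1        18.75        17.7305        17.7305
  2        18.75        16.7664        33.5329
  3        18.75        15.8548        47.5643
  4        18.75        14.9927        59.9708
  5        18.75        14.1775        70.8875
  6     1,018.75       728.4259     4,370.5553
  Σ                    807.9478     4,600.2412
P = 807.9478; Macaulay duration = 4,600.2412 / 807.9478 = 5.69374 half-year periods = 2.84687 years.
Modified duration = D_Mac / (1 + y) = 2.84687 / 1.0575 = 2.69207 years.

2.69 years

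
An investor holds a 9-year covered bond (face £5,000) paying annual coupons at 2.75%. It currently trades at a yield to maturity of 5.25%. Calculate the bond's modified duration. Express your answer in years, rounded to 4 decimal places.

7.5840 years

Periodic yield y = 0.0525. First find Macaulay duration:
  t   CF        PV=CF/(1+0.0525)^t    t·PV
  1       137.50       130.6413       130.6413
  2       137.50       124.1248       248.2496
  3       137.50       117.9333       353.7998
  4       137.50       112.0506       448.2025
  5       137.50       106.4614       532.3070
  6       137.50       101.1510       606.9058
  7       137.50        96.1054       672.7381
  8       137.50        91.3116       730.4926
  9     5,137.50     3,241.5513    29,173.9614
  Σ                  4,121.3307    32,897.2982
P = 4,121.3307; Macaulay duration = 32,897.2982 / 4,121.3307 = 7.98220 years.
Modified duration = D_Mac / (1 + y) = 7.98220 / 1.0525 = 7.58404 years.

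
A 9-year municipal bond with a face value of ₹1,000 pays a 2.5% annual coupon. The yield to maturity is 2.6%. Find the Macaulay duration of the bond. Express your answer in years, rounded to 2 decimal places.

8.17 years

Periodic yield y = 0.026. Discount each cash flow and weight by its year:
  t   CF        PV=CF/(1+0.026)^t    t·PV
  1        25.00        24.3665        24.3665
  2        25.00        23.7490        47.4980
  3        25.00        23.1472        69.4415
  4        25.00        22.5606        90.2424
  5        25.00        21.9889       109.9444
  6        25.00        21.4317       128.5900
  7        25.00        20.8886       146.2199
  8        25.00        20.3592       162.8738
  9     1,025.00       813.5750     7,322.1754
  Σ                    992.0666     8,101.3518
Price P = Σ PV = 992.0666.
Macaulay duration = Σ(t·PV) / P = 8,101.3518 / 992.0666 = 8.16614 years.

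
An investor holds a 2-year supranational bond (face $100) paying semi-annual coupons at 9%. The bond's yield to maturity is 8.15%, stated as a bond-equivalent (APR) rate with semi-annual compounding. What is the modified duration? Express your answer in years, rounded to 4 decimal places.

Periodic yield y = 0.04075. First find Macaulay duration:
  t   CF        PV=CF/(1+0.04075)^t    t·PV
  1         4.50         4.3238         4.3238
  2         4.50         4.1545         8.3090
  3         4.50         3.9918        11.9755
  4       104.50        89.0698       356.2793
  Σ                    101.5400       380.8877
P = 101.5400; Macaulay duration = 380.8877 / 101.5400 = 3.75111 half-year periods = 1.87556 years.
Modified duration = D_Mac / (1 + y) = 1.87556 / 1.04075 = 1.80212 years.

1.8021 years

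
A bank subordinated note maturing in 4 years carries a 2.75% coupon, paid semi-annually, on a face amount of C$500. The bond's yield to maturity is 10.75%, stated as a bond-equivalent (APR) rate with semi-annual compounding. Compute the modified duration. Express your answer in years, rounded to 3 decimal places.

3.586 years

Periodic yield y = 0.05375. First find Macaulay duration:
  t   CF        PV=CF/(1+0.05375)^t    t·PV
  1        6.875         6.5243         6.5243
  2        6.875         6.1915        12.3830
  3        6.875         5.8757        17.6271
  4        6.875         5.5760        22.3040
  5        6.875         5.2916        26.4579
  6        6.875         5.0217        30.1300
  7        6.875         4.7655        33.3586
  8      506.875       333.4265     2,667.4123
  Σ                    372.6728     2,816.1972
P = 372.6728; Macaulay duration = 2,816.1972 / 372.6728 = 7.55675 half-year periods = 3.77838 years.
Modified duration = D_Mac / (1 + y) = 3.77838 / 1.05375 = 3.58565 years.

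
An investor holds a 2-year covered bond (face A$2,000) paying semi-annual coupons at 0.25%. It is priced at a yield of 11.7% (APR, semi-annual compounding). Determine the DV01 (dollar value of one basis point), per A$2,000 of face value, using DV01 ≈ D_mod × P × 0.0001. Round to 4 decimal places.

Periodic yield y = 0.0585.
  t   CF        PV=CF/(1+0.0585)^t    t·PV
  1         2.50         2.3618         2.3618
  2         2.50         2.2313         4.4626
  3         2.50         2.1080         6.3240
  4     2,002.50     1,595.1777     6,380.7109
  Σ                  1,601.8788     6,393.8593
P = 1,601.8788; D_Mac = 3.99147 half-year periods = 1.99574 yrs; D_mod = 1.88544 yrs.
DV01 ≈ 1.88544 × 1,601.8788 × 0.0001 = 0.302025.

A$0.3020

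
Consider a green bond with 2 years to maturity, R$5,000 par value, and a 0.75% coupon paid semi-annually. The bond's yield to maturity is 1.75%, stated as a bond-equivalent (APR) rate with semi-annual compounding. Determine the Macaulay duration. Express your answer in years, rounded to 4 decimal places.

1.9887 years

Periodic yield y = 0.00875. Discount each cash flow and weight by its period:
  t   CF        PV=CF/(1+0.00875)^t    t·PV
  1        18.75        18.5874        18.5874
  2        18.75        18.4261        36.8523
  3        18.75        18.2663        54.7989
  4     5,018.75     4,846.8700    19,387.4800
  Σ                  4,902.1498    19,497.7185
Price P = Σ PV = 4,902.1498.
Macaulay duration = Σ(t·PV) / P = 19,497.7185 / 4,902.1498 = 3.97738 half-year periods.
In years: 3.97738 / 2 = 1.98869 years.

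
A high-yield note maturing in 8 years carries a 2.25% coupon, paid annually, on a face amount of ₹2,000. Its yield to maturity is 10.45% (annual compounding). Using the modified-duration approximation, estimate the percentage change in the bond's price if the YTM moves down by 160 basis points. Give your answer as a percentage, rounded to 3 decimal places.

Periodic yield y = 0.1045. Modified duration first:
  t   CF        PV=CF/(1+0.1045)^t    t·PV
  1        45.00        40.7424        40.7424
  2        45.00        36.8877        73.7753
  3        45.00        33.3976       100.1928
  4        45.00        30.2378       120.9510
  5        45.00        27.3769       136.8844
  6        45.00        24.7867       148.7200
  7        45.00        22.4415       157.0907
  8     2,045.00       923.3525     7,386.8204
  Σ                  1,139.2231     8,165.1771
P = 1,139.2231; D_Mac = 7.16732 yrs; D_mod = 7.16732/(1+0.1045) = 6.48920 yrs.
ΔP/P ≈ -D_mod · Δy = -6.48920 × (-0.016) = +0.103827 = +10.3827%.

+10.383%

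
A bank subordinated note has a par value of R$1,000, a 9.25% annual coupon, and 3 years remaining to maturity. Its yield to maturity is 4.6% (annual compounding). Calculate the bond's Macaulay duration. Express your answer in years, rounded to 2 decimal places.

Periodic yield y = 0.046. Discount each cash flow and weight by its year:
  t   CF        PV=CF/(1+0.046)^t    t·PV
  1        92.50        88.4321        88.4321
  2        92.50        84.5431       169.0863
  3     1,092.50       954.6109     2,863.8327
  Σ                  1,127.5862     3,121.3511
Price P = Σ PV = 1,127.5862.
Macaulay duration = Σ(t·PV) / P = 3,121.3511 / 1,127.5862 = 2.76817 years.

2.77 years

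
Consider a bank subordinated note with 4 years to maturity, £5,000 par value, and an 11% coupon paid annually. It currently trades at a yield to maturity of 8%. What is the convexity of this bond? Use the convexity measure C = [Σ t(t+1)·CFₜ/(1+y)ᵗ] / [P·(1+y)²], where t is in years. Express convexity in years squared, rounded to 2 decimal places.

14.14

With y = 0.08:
  t   CF        PV=CF/(1+0.08)^t    t·PV        t(t+1)·PV
  1       550.00       509.2593       509.2593       1,018.5185
  2       550.00       471.5364       943.0727       2,829.2181
  3       550.00       436.6077     1,309.8232       5,239.2928
  4     5,550.00     4,079.4157    16,317.6627      81,588.3137
  Σ                  5,496.8190    19,079.8179      90,675.3431
P = 5,496.8190.
Convexity = Σ t(t+1)·PV / [P·(1+y)²] = 90,675.3431 / (5,496.8190 × 1.166400) = 14.14263.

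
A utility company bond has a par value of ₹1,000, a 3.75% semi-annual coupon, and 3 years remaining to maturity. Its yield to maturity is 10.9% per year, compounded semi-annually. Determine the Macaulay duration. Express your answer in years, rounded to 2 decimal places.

2.85 years

Periodic yield y = 0.0545. Discount each cash flow and weight by its period:
  t   CF        PV=CF/(1+0.0545)^t    t·PV
  1        18.75        17.7809        17.7809
  2        18.75        16.8620        33.7239
  3        18.75        15.9905        47.9714
  4        18.75        15.1640        60.6562
  5        18.75        14.3803        71.9016
  6     1,018.75       740.9487     4,445.6920
  Σ                    821.1264     4,677.7260
Price P = Σ PV = 821.1264.
Macaulay duration = Σ(t·PV) / P = 4,677.7260 / 821.1264 = 5.69672 half-year periods.
In years: 5.69672 / 2 = 2.84836 years.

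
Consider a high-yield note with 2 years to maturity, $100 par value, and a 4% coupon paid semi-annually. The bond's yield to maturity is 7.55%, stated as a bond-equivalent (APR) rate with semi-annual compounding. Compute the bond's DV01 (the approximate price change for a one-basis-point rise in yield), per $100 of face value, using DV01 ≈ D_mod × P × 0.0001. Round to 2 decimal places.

$0.02

Periodic yield y = 0.03775.
  t   CF        PV=CF/(1+0.03775)^t    t·PV
  1         2.00         1.9272         1.9272
  2         2.00         1.8571         3.7143
  3         2.00         1.7896         5.3687
  4       102.00        87.9487       351.7946
  Σ                     93.5226       362.8049
P = 93.5226; D_Mac = 3.87933 half-year periods = 1.93966 yrs; D_mod = 1.86911 yrs.
DV01 ≈ 1.86911 × 93.5226 × 0.0001 = 0.017480.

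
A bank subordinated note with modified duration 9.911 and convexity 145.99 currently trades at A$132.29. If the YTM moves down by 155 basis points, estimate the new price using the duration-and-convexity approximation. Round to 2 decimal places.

Duration effect: -D_mod·Δy = -9.911 × (-0.0155) = +0.1536205
Convexity effect: ½·C·(Δy)² = 0.5 × 145.99 × (-0.0155)² = +0.01753704875
ΔP/P ≈ +0.1536205 + 0.01753704875 = +0.17115754875
New price ≈ 132.29 × (1 + 0.17115754875) = 154.9324321241375.

A$154.93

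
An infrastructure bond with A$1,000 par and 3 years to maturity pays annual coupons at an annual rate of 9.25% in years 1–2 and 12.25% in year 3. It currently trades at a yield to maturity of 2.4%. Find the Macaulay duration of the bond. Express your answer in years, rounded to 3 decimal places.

Periodic yield y = 0.024. Discount each cash flow and weight by its year:
  t   CF        PV=CF/(1+0.024)^t    t·PV
  1        92.50        90.3320        90.3320
  2        92.50        88.2149       176.4297
  3     1,122.50     1,045.4096     3,136.2288
  Σ                  1,223.9565     3,402.9905
Price P = Σ PV = 1,223.9565.
Macaulay duration = Σ(t·PV) / P = 3,402.9905 / 1,223.9565 = 2.78032 years.

2.780 years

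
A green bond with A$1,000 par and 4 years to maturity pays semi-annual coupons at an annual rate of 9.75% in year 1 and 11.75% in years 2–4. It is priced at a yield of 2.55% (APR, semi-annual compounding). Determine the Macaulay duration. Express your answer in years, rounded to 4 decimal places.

3.4517 years

Periodic yield y = 0.01275. Discount each cash flow and weight by its period:
  t   CF        PV=CF/(1+0.01275)^t    t·PV
  1        48.75        48.1363        48.1363
  2        48.75        47.5303        95.0605
  3        58.75        56.5589       169.6768
  4        58.75        55.8469       223.3875
  5        58.75        55.1438       275.7190
  6        58.75        54.4496       326.6973
  7        58.75        53.7641       376.3485
  8     1,058.75       956.6992     7,653.5936
  Σ                  1,328.1289     9,168.6193
Price P = Σ PV = 1,328.1289.
Macaulay duration = Σ(t·PV) / P = 9,168.6193 / 1,328.1289 = 6.90341 half-year periods.
In years: 6.90341 / 2 = 3.45171 years.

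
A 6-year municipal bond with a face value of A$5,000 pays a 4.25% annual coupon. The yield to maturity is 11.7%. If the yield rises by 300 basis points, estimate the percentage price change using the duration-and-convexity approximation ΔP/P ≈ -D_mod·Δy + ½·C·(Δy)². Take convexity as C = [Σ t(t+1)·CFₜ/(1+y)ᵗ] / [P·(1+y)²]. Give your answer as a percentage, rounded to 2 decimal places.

With y = 0.117:
  t   CF        PV=CF/(1+0.117)^t    t·PV        t(t+1)·PV
  1       212.50       190.2417       190.2417         380.4834
  2       212.50       170.3149       340.6298       1,021.8893
  3       212.50       152.4753       457.4258       1,829.7033
  4       212.50       136.5043       546.0171       2,730.0854
  5       212.50       122.2062       611.0308       3,666.1846
  6     5,212.50     2,683.6571    16,101.9428     112,713.5996
  Σ                  3,455.3994    18,247.2879     122,341.9456
P = 3,455.3994; D_Mac = 5.28080 yrs; D_mod = 4.72767 yrs; C = 28.37728.
Duration effect: -4.72767 × (+0.03) = -0.141830
Convexity effect: 0.5 × 28.37728 × (0.03)² = +0.0127698
ΔP/P ≈ -0.141830 + 0.0127698 = -0.129060 = -12.9060%.

-12.91%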